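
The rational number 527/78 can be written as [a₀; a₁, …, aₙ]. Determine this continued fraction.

[6; 1, 3, 9, 2]

⌊527/78⌋ = 6, remainder 59
⌊78/59⌋ = 1, remainder 19
⌊59/19⌋ = 3, remainder 2
⌊19/2⌋ = 9, remainder 1
⌊2/1⌋ = 2, remainder 0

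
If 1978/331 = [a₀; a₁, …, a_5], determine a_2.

40

⌊1978/331⌋ = 5, remainder 323
⌊331/323⌋ = 1, remainder 8
⌊323/8⌋ = 40, remainder 3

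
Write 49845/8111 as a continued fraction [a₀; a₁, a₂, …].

Repeatedly divide and take the remainder:
49845 = 6·8111 + 1179, so a_0 = 6
8111 = 6·1179 + 1037, so a_1 = 6
1179 = 1·1037 + 142, so a_2 = 1
1037 = 7·142 + 43, so a_3 = 7
142 = 3·43 + 13, so a_4 = 3
43 = 3·13 + 4, so a_5 = 3
13 = 3·4 + 1, so a_6 = 3
4 = 4·1 + 0, so a_7 = 4

[6; 6, 1, 7, 3, 3, 3, 4]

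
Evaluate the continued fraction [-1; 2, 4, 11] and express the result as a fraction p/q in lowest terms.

Compute successive convergents:
a_0 = -1: -1/1
a_1 = 2: -1/2
a_2 = 4: -5/9
a_3 = 11: -56/101

-56/101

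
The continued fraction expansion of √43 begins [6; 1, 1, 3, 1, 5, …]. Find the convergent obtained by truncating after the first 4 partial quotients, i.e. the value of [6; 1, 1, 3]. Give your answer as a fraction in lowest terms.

46/7

Start with 3.
1 + 1/(3/1) = 1 + 1/3 = 4/3
1 + 1/(4/3) = 1 + 3/4 = 7/4
6 + 1/(7/4) = 6 + 4/7 = 46/7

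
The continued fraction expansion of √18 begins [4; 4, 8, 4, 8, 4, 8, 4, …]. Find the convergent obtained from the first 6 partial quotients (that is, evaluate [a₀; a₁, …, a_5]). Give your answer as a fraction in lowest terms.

Use the convergent recurrence hₖ = aₖ·hₖ₋₁ + hₖ₋₂ (and likewise for the denominators kₖ):
a_0 = 4: 4/1
a_1 = 4: 17/4
a_2 = 8: 140/33
a_3 = 4: 577/136
a_4 = 8: 4756/1121
a_5 = 4: 19601/4620

19601/4620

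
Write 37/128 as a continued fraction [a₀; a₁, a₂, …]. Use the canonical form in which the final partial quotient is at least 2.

37 = 0·128 + 37, so a_0 = 0
128 = 3·37 + 17, so a_1 = 3
37 = 2·17 + 3, so a_2 = 2
17 = 5·3 + 2, so a_3 = 5
3 = 1·2 + 1, so a_4 = 1
2 = 2·1 + 0, so a_5 = 2

[0; 3, 2, 5, 1, 2]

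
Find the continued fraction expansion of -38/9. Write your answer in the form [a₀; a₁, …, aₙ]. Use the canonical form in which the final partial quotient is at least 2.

[-5; 1, 3, 2]

Apply division with remainder until the remainder is 0:
⌊-38/9⌋ = -5, remainder 7
⌊9/7⌋ = 1, remainder 2
⌊7/2⌋ = 3, remainder 1
⌊2/1⌋ = 2, remainder 0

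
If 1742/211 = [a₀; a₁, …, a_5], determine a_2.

1

Run the Euclidean algorithm, recording each quotient:
1742 ÷ 211 → quotient 8, remainder 54
211 ÷ 54 → quotient 3, remainder 49
54 ÷ 49 → quotient 1, remainder 5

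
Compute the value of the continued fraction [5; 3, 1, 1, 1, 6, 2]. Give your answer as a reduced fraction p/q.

Collapse the nested fraction from the inside out:
Start with 2.
6 + 1/(2/1) = 6 + 1/2 = 13/2
1 + 1/(13/2) = 1 + 2/13 = 15/13
1 + 1/(15/13) = 1 + 13/15 = 28/15
1 + 1/(28/15) = 1 + 15/28 = 43/28
3 + 1/(43/28) = 3 + 28/43 = 157/43
5 + 1/(157/43) = 5 + 43/157 = 828/157

828/157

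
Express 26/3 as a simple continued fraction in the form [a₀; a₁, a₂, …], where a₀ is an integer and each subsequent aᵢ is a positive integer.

[8; 1, 2]

⌊26/3⌋ = 8, remainder 2
⌊3/2⌋ = 1, remainder 1
⌊2/1⌋ = 2, remainder 0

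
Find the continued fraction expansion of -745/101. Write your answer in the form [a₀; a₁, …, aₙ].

[-8; 1, 1, 1, 1, 1, 12]

⌊-745/101⌋ = -8, remainder 63
⌊101/63⌋ = 1, remainder 38
⌊63/38⌋ = 1, remainder 25
⌊38/25⌋ = 1, remainder 13
⌊25/13⌋ = 1, remainder 12
⌊13/12⌋ = 1, remainder 1
⌊12/1⌋ = 12, remainder 0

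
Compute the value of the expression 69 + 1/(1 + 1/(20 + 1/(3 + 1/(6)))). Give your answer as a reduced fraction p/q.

a_0 = 69: 69/1
a_1 = 1: 70/1
a_2 = 20: 1469/21
a_3 = 3: 4477/64
a_4 = 6: 28331/405

28331/405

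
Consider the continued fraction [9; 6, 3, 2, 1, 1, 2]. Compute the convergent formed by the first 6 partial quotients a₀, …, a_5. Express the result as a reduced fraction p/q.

980/107

Start with 1.
1 + 1/(1/1) = 1 + 1/1 = 2/1
2 + 1/(2/1) = 2 + 1/2 = 5/2
3 + 1/(5/2) = 3 + 2/5 = 17/5
6 + 1/(17/5) = 6 + 5/17 = 107/17
9 + 1/(107/17) = 9 + 17/107 = 980/107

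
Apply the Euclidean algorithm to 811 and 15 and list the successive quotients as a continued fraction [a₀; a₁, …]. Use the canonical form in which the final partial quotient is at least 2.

[54; 15]

⌊811/15⌋ = 54, remainder 1
⌊15/1⌋ = 15, remainder 0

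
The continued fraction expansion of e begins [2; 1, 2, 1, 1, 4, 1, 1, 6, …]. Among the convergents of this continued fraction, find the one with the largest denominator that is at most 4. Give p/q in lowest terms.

11/4

a_0 = 2: 2/1  (≤ bound)
a_1 = 1: 3/1  (≤ bound)
a_2 = 2: 8/3  (≤ bound)
a_3 = 1: 11/4  (≤ bound)
a_4 = 1: 19/7  (> 4, stop)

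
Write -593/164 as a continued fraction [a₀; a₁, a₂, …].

⌊-593/164⌋ = -4, remainder 63
⌊164/63⌋ = 2, remainder 38
⌊63/38⌋ = 1, remainder 25
⌊38/25⌋ = 1, remainder 13
⌊25/13⌋ = 1, remainder 12
⌊13/12⌋ = 1, remainder 1
⌊12/1⌋ = 12, remainder 0

[-4; 2, 1, 1, 1, 1, 12]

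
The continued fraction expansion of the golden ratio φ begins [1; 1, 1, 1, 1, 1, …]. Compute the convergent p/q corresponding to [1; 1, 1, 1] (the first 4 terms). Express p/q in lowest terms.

Collapse the nested fraction from the inside out:
Start with 1.
1 + 1/(1/1) = 1 + 1/1 = 2/1
1 + 1/(2/1) = 1 + 1/2 = 3/2
1 + 1/(3/2) = 1 + 2/3 = 5/3

5/3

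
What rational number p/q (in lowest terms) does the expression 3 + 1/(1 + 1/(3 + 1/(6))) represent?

Start with 6.
3 + 1/(6/1) = 3 + 1/6 = 19/6
1 + 1/(19/6) = 1 + 6/19 = 25/19
3 + 1/(25/19) = 3 + 19/25 = 94/25

94/25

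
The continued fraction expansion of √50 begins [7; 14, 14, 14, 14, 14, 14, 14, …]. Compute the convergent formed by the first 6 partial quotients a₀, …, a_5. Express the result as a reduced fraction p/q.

Start with 14.
14 + 1/(14/1) = 14 + 1/14 = 197/14
14 + 1/(197/14) = 14 + 14/197 = 2772/197
14 + 1/(2772/197) = 14 + 197/2772 = 39005/2772
14 + 1/(39005/2772) = 14 + 2772/39005 = 548842/39005
7 + 1/(548842/39005) = 7 + 39005/548842 = 3880899/548842

3880899/548842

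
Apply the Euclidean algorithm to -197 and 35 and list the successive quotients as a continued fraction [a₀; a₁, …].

Apply division with remainder until the remainder is 0:
⌊-197/35⌋ = -6, remainder 13
⌊35/13⌋ = 2, remainder 9
⌊13/9⌋ = 1, remainder 4
⌊9/4⌋ = 2, remainder 1
⌊4/1⌋ = 4, remainder 0

[-6; 2, 1, 2, 4]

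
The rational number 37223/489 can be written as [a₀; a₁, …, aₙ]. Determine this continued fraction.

37223 = 76·489 + 59, so a_0 = 76
489 = 8·59 + 17, so a_1 = 8
59 = 3·17 + 8, so a_2 = 3
17 = 2·8 + 1, so a_3 = 2
8 = 8·1 + 0, so a_4 = 8

[76; 8, 3, 2, 8]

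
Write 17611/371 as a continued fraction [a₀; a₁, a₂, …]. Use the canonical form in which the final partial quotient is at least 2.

Run the Euclidean algorithm, recording each quotient:
⌊17611/371⌋ = 47, remainder 174
⌊371/174⌋ = 2, remainder 23
⌊174/23⌋ = 7, remainder 13
⌊23/13⌋ = 1, remainder 10
⌊13/10⌋ = 1, remainder 3
⌊10/3⌋ = 3, remainder 1
⌊3/1⌋ = 3, remainder 0

[47; 2, 7, 1, 1, 3, 3]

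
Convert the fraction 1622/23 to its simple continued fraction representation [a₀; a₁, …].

1622 ÷ 23 → quotient 70, remainder 12
23 ÷ 12 → quotient 1, remainder 11
12 ÷ 11 → quotient 1, remainder 1
11 ÷ 1 → quotient 11, remainder 0

[70; 1, 1, 11]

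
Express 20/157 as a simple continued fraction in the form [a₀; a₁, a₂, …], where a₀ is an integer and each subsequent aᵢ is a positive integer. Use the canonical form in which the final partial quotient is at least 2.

Apply division with remainder until the remainder is 0:
20 ÷ 157 → quotient 0, remainder 20
157 ÷ 20 → quotient 7, remainder 17
20 ÷ 17 → quotient 1, remainder 3
17 ÷ 3 → quotient 5, remainder 2
3 ÷ 2 → quotient 1, remainder 1
2 ÷ 1 → quotient 2, remainder 0

[0; 7, 1, 5, 1, 2]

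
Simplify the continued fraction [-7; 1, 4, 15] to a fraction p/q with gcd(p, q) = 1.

-471/76

Start with 15.
4 + 1/(15/1) = 4 + 1/15 = 61/15
1 + 1/(61/15) = 1 + 15/61 = 76/61
-7 + 1/(76/61) = -7 + 61/76 = -471/76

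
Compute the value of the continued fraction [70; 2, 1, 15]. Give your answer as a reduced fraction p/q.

Start with 15.
1 + 1/(15/1) = 1 + 1/15 = 16/15
2 + 1/(16/15) = 2 + 15/16 = 47/16
70 + 1/(47/16) = 70 + 16/47 = 3306/47

3306/47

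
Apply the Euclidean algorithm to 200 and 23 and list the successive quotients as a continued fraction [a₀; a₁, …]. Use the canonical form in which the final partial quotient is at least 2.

[8; 1, 2, 3, 2]

⌊200/23⌋ = 8, remainder 16
⌊23/16⌋ = 1, remainder 7
⌊16/7⌋ = 2, remainder 2
⌊7/2⌋ = 3, remainder 1
⌊2/1⌋ = 2, remainder 0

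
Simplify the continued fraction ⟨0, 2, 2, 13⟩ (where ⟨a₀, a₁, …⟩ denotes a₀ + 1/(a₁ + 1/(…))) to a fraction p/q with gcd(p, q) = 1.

27/67

Start with 13.
2 + 1/(13/1) = 2 + 1/13 = 27/13
2 + 1/(27/13) = 2 + 13/27 = 67/27
0 + 1/(67/27) = 0 + 27/67 = 27/67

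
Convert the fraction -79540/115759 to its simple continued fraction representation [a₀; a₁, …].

Run the Euclidean algorithm, recording each quotient:
-79540 ÷ 115759 → quotient -1, remainder 36219
115759 ÷ 36219 → quotient 3, remainder 7102
36219 ÷ 7102 → quotient 5, remainder 709
7102 ÷ 709 → quotient 10, remainder 12
709 ÷ 12 → quotient 59, remainder 1
12 ÷ 1 → quotient 12, remainder 0

[-1; 3, 5, 10, 59, 12]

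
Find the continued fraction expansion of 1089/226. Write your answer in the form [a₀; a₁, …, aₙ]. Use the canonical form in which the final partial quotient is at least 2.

Run the Euclidean algorithm, recording each quotient:
⌊1089/226⌋ = 4, remainder 185
⌊226/185⌋ = 1, remainder 41
⌊185/41⌋ = 4, remainder 21
⌊41/21⌋ = 1, remainder 20
⌊21/20⌋ = 1, remainder 1
⌊20/1⌋ = 20, remainder 0

[4; 1, 4, 1, 1, 20]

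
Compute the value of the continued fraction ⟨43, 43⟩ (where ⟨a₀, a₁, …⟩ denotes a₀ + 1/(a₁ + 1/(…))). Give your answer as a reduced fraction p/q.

1850/43

Build up convergents one term at a time:
a_0 = 43: 43/1
a_1 = 43: 1850/43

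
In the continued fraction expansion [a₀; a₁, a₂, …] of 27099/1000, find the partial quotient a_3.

1

⌊27099/1000⌋ = 27, remainder 99
⌊1000/99⌋ = 10, remainder 10
⌊99/10⌋ = 9, remainder 9
⌊10/9⌋ = 1, remainder 1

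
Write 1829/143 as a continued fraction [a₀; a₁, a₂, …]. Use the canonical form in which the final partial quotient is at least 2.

[12; 1, 3, 1, 3, 3, 2]

Run the Euclidean algorithm, recording each quotient:
1829 = 12·143 + 113, so a_0 = 12
143 = 1·113 + 30, so a_1 = 1
113 = 3·30 + 23, so a_2 = 3
30 = 1·23 + 7, so a_3 = 1
23 = 3·7 + 2, so a_4 = 3
7 = 3·2 + 1, so a_5 = 3
2 = 2·1 + 0, so a_6 = 2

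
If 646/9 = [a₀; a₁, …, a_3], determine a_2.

646 ÷ 9 → quotient 71, remainder 7
9 ÷ 7 → quotient 1, remainder 2
7 ÷ 2 → quotient 3, remainder 1

3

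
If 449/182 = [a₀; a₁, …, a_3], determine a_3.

12

449 = 2·182 + 85, so a_0 = 2
182 = 2·85 + 12, so a_1 = 2
85 = 7·12 + 1, so a_2 = 7
12 = 12·1 + 0, so a_3 = 12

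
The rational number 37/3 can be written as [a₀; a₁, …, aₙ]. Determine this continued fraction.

[12; 3]

37 = 12·3 + 1, so a_0 = 12
3 = 3·1 + 0, so a_1 = 3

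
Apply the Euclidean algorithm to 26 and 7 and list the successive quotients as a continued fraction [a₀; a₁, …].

[3; 1, 2, 2]

26 ÷ 7 → quotient 3, remainder 5
7 ÷ 5 → quotient 1, remainder 2
5 ÷ 2 → quotient 2, remainder 1
2 ÷ 1 → quotient 2, remainder 0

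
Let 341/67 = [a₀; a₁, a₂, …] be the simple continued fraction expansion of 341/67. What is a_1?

341 ÷ 67 → quotient 5, remainder 6
67 ÷ 6 → quotient 11, remainder 1

11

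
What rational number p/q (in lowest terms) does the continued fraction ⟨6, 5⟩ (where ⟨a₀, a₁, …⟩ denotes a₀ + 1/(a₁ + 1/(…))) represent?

31/5

Start with 5.
6 + 1/(5/1) = 6 + 1/5 = 31/5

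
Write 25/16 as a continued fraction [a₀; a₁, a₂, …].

25 ÷ 16 → quotient 1, remainder 9
16 ÷ 9 → quotient 1, remainder 7
9 ÷ 7 → quotient 1, remainder 2
7 ÷ 2 → quotient 3, remainder 1
2 ÷ 1 → quotient 2, remainder 0

[1; 1, 1, 3, 2]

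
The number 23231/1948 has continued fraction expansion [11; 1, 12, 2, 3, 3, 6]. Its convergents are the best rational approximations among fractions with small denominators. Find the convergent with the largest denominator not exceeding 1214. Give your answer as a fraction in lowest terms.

3685/309

List convergents until the denominator exceeds the bound:
a_0 = 11: 11/1  (≤ bound)
a_1 = 1: 12/1  (≤ bound)
a_2 = 12: 155/13  (≤ bound)
a_3 = 2: 322/27  (≤ bound)
a_4 = 3: 1121/94  (≤ bound)
a_5 = 3: 3685/309  (≤ bound)
a_6 = 6: 23231/1948  (> 1214, stop)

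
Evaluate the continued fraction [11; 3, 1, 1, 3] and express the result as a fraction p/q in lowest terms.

282/25

Build up convergents one term at a time:
a_0 = 11: 11/1
a_1 = 3: 34/3
a_2 = 1: 45/4
a_3 = 1: 79/7
a_4 = 3: 282/25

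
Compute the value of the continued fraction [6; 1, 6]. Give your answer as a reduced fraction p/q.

Build up convergents one term at a time:
a_0 = 6: 6/1
a_1 = 1: 7/1
a_2 = 6: 48/7

48/7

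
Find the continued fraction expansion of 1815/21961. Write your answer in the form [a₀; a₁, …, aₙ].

⌊1815/21961⌋ = 0, remainder 1815
⌊21961/1815⌋ = 12, remainder 181
⌊1815/181⌋ = 10, remainder 5
⌊181/5⌋ = 36, remainder 1
⌊5/1⌋ = 5, remainder 0

[0; 12, 10, 36, 5]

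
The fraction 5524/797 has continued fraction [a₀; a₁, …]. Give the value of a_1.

5524 = 6·797 + 742, so a_0 = 6
797 = 1·742 + 55, so a_1 = 1

1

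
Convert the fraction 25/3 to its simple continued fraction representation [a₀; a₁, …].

Repeatedly divide and take the remainder:
25 = 8·3 + 1, so a_0 = 8
3 = 3·1 + 0, so a_1 = 3

[8; 3]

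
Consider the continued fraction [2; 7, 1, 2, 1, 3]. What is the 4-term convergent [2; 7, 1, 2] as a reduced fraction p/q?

Start with 2.
1 + 1/(2/1) = 1 + 1/2 = 3/2
7 + 1/(3/2) = 7 + 2/3 = 23/3
2 + 1/(23/3) = 2 + 3/23 = 49/23

49/23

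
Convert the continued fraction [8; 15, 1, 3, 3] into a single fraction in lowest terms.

1653/205

a_0 = 8: 8/1
a_1 = 15: 121/15
a_2 = 1: 129/16
a_3 = 3: 508/63
a_4 = 3: 1653/205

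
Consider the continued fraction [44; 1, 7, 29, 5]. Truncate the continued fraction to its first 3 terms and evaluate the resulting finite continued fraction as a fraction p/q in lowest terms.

359/8

Start with 7.
1 + 1/(7/1) = 1 + 1/7 = 8/7
44 + 1/(8/7) = 44 + 7/8 = 359/8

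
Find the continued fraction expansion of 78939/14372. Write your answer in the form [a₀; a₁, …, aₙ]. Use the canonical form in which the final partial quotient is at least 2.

[5; 2, 33, 12, 1, 1, 2, 3]

78939 ÷ 14372 → quotient 5, remainder 7079
14372 ÷ 7079 → quotient 2, remainder 214
7079 ÷ 214 → quotient 33, remainder 17
214 ÷ 17 → quotient 12, remainder 10
17 ÷ 10 → quotient 1, remainder 7
10 ÷ 7 → quotient 1, remainder 3
7 ÷ 3 → quotient 2, remainder 1
3 ÷ 1 → quotient 3, remainder 0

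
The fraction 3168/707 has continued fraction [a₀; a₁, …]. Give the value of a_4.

1

3168 ÷ 707 → quotient 4, remainder 340
707 ÷ 340 → quotient 2, remainder 27
340 ÷ 27 → quotient 12, remainder 16
27 ÷ 16 → quotient 1, remainder 11
16 ÷ 11 → quotient 1, remainder 5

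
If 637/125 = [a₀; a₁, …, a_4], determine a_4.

2

637 ÷ 125 → quotient 5, remainder 12
125 ÷ 12 → quotient 10, remainder 5
12 ÷ 5 → quotient 2, remainder 2
5 ÷ 2 → quotient 2, remainder 1
2 ÷ 1 → quotient 2, remainder 0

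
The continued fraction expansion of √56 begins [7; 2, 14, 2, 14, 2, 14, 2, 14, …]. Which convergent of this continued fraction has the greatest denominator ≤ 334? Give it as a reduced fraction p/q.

449/60

List convergents until the denominator exceeds the bound:
a_0 = 7: 7/1  (≤ bound)
a_1 = 2: 15/2  (≤ bound)
a_2 = 14: 217/29  (≤ bound)
a_3 = 2: 449/60  (≤ bound)
a_4 = 14: 6503/869  (> 334, stop)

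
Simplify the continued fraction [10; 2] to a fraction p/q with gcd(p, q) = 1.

21/2

a_0 = 10: 10/1
a_1 = 2: 21/2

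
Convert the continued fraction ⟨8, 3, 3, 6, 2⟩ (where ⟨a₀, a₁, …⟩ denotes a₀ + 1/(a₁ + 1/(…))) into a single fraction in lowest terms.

Work from the innermost term outward:
Start with 2.
6 + 1/(2/1) = 6 + 1/2 = 13/2
3 + 1/(13/2) = 3 + 2/13 = 41/13
3 + 1/(41/13) = 3 + 13/41 = 136/41
8 + 1/(136/41) = 8 + 41/136 = 1129/136

1129/136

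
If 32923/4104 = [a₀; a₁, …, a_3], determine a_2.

32923 ÷ 4104 → quotient 8, remainder 91
4104 ÷ 91 → quotient 45, remainder 9
91 ÷ 9 → quotient 10, remainder 1

10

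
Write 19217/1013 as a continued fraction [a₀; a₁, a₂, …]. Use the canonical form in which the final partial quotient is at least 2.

Run the Euclidean algorithm, recording each quotient:
⌊19217/1013⌋ = 18, remainder 983
⌊1013/983⌋ = 1, remainder 30
⌊983/30⌋ = 32, remainder 23
⌊30/23⌋ = 1, remainder 7
⌊23/7⌋ = 3, remainder 2
⌊7/2⌋ = 3, remainder 1
⌊2/1⌋ = 2, remainder 0

[18; 1, 32, 1, 3, 3, 2]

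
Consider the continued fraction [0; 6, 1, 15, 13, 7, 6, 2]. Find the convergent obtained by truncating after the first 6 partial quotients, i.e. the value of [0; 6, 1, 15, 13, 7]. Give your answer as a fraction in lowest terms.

a_0 = 0: 0/1
a_1 = 6: 1/6
a_2 = 1: 1/7
a_3 = 15: 16/111
a_4 = 13: 209/1450
a_5 = 7: 1479/10261

1479/10261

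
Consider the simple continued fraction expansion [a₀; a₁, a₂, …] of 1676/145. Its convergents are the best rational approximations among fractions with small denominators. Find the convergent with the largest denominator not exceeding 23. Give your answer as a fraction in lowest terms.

104/9

a_0 = 11: 11/1  (≤ bound)
a_1 = 1: 12/1  (≤ bound)
a_2 = 1: 23/2  (≤ bound)
a_3 = 3: 81/7  (≤ bound)
a_4 = 1: 104/9  (≤ bound)
a_5 = 3: 393/34  (> 23, stop)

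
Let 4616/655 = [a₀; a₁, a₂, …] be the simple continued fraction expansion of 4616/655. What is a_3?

⌊4616/655⌋ = 7, remainder 31
⌊655/31⌋ = 21, remainder 4
⌊31/4⌋ = 7, remainder 3
⌊4/3⌋ = 1, remainder 1

1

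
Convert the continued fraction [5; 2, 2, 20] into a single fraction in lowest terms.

Start with 20.
2 + 1/(20/1) = 2 + 1/20 = 41/20
2 + 1/(41/20) = 2 + 20/41 = 102/41
5 + 1/(102/41) = 5 + 41/102 = 551/102

551/102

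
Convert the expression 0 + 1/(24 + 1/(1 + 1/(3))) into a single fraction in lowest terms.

Use the convergent recurrence hₖ = aₖ·hₖ₋₁ + hₖ₋₂ (and likewise for the denominators kₖ):
a_0 = 0: 0/1
a_1 = 24: 1/24
a_2 = 1: 1/25
a_3 = 3: 4/99

4/99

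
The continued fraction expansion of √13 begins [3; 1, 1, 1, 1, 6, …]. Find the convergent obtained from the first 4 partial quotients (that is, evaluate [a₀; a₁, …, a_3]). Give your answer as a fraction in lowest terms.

a_0 = 3: 3/1
a_1 = 1: 4/1
a_2 = 1: 7/2
a_3 = 1: 11/3

11/3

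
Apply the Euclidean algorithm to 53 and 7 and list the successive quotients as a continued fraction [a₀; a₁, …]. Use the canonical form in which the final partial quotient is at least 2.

Repeatedly divide and take the remainder:
53 = 7·7 + 4, so a_0 = 7
7 = 1·4 + 3, so a_1 = 1
4 = 1·3 + 1, so a_2 = 1
3 = 3·1 + 0, so a_3 = 3

[7; 1, 1, 3]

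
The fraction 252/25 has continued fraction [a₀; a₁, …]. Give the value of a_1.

12

252 = 10·25 + 2, so a_0 = 10
25 = 12·2 + 1, so a_1 = 12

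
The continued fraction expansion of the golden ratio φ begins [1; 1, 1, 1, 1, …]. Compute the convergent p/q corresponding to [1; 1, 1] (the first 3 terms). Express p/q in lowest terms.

Use the convergent recurrence hₖ = aₖ·hₖ₋₁ + hₖ₋₂ (and likewise for the denominators kₖ):
a_0 = 1: 1/1
a_1 = 1: 2/1
a_2 = 1: 3/2

3/2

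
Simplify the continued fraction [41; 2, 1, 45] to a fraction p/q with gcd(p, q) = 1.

a_0 = 41: 41/1
a_1 = 2: 83/2
a_2 = 1: 124/3
a_3 = 45: 5663/137

5663/137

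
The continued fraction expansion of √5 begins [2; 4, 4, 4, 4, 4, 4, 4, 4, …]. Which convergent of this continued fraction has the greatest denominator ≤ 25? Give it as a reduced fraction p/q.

38/17

a_0 = 2: 2/1  (≤ bound)
a_1 = 4: 9/4  (≤ bound)
a_2 = 4: 38/17  (≤ bound)
a_3 = 4: 161/72  (> 25, stop)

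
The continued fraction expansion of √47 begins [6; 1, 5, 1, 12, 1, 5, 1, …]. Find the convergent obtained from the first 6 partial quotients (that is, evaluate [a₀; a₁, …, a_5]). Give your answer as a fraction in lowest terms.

665/97

a_0 = 6: 6/1
a_1 = 1: 7/1
a_2 = 5: 41/6
a_3 = 1: 48/7
a_4 = 12: 617/90
a_5 = 1: 665/97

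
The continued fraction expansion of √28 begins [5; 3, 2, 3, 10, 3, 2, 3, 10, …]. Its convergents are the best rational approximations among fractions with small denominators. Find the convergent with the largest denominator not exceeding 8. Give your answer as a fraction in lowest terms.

37/7

List convergents until the denominator exceeds the bound:
a_0 = 5: 5/1  (≤ bound)
a_1 = 3: 16/3  (≤ bound)
a_2 = 2: 37/7  (≤ bound)
a_3 = 3: 127/24  (> 8, stop)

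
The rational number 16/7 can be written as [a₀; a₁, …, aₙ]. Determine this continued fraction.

[2; 3, 2]

⌊16/7⌋ = 2, remainder 2
⌊7/2⌋ = 3, remainder 1
⌊2/1⌋ = 2, remainder 0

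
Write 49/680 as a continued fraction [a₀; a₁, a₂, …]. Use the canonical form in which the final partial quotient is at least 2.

[0; 13, 1, 7, 6]

Run the Euclidean algorithm, recording each quotient:
49 ÷ 680 → quotient 0, remainder 49
680 ÷ 49 → quotient 13, remainder 43
49 ÷ 43 → quotient 1, remainder 6
43 ÷ 6 → quotient 7, remainder 1
6 ÷ 1 → quotient 6, remainder 0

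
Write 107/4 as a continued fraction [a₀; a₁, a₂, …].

107 ÷ 4 → quotient 26, remainder 3
4 ÷ 3 → quotient 1, remainder 1
3 ÷ 1 → quotient 3, remainder 0

[26; 1, 3]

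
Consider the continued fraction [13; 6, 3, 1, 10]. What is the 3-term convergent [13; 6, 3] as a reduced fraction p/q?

Start with 3.
6 + 1/(3/1) = 6 + 1/3 = 19/3
13 + 1/(19/3) = 13 + 3/19 = 250/19

250/19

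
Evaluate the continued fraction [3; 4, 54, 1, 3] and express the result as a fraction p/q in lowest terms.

Starting at the tail and folding back:
Start with 3.
1 + 1/(3/1) = 1 + 1/3 = 4/3
54 + 1/(4/3) = 54 + 3/4 = 219/4
4 + 1/(219/4) = 4 + 4/219 = 880/219
3 + 1/(880/219) = 3 + 219/880 = 2859/880

2859/880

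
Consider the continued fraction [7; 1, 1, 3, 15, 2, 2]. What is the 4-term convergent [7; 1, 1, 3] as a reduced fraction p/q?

Start with 3.
1 + 1/(3/1) = 1 + 1/3 = 4/3
1 + 1/(4/3) = 1 + 3/4 = 7/4
7 + 1/(7/4) = 7 + 4/7 = 53/7

53/7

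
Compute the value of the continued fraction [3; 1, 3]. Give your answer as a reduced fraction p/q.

a_0 = 3: 3/1
a_1 = 1: 4/1
a_2 = 3: 15/4

15/4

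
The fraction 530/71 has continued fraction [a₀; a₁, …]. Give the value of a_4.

530 = 7·71 + 33, so a_0 = 7
71 = 2·33 + 5, so a_1 = 2
33 = 6·5 + 3, so a_2 = 6
5 = 1·3 + 2, so a_3 = 1
3 = 1·2 + 1, so a_4 = 1

1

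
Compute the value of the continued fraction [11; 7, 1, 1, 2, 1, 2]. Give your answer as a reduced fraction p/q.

1603/144

Use the convergent recurrence hₖ = aₖ·hₖ₋₁ + hₖ₋₂ (and likewise for the denominators kₖ):
a_0 = 11: 11/1
a_1 = 7: 78/7
a_2 = 1: 89/8
a_3 = 1: 167/15
a_4 = 2: 423/38
a_5 = 1: 590/53
a_6 = 2: 1603/144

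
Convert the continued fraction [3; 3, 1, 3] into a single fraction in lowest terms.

a_0 = 3: 3/1
a_1 = 3: 10/3
a_2 = 1: 13/4
a_3 = 3: 49/15

49/15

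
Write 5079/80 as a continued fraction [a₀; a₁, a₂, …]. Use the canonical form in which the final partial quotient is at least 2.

[63; 2, 19, 2]

Apply division with remainder until the remainder is 0:
5079 ÷ 80 → quotient 63, remainder 39
80 ÷ 39 → quotient 2, remainder 2
39 ÷ 2 → quotient 19, remainder 1
2 ÷ 1 → quotient 2, remainder 0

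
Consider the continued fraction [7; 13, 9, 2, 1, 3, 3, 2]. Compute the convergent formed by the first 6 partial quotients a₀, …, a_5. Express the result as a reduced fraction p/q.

9553/1350

Build up convergents one term at a time:
a_0 = 7: 7/1
a_1 = 13: 92/13
a_2 = 9: 835/118
a_3 = 2: 1762/249
a_4 = 1: 2597/367
a_5 = 3: 9553/1350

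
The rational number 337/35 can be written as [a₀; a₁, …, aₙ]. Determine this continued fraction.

337 = 9·35 + 22, so a_0 = 9
35 = 1·22 + 13, so a_1 = 1
22 = 1·13 + 9, so a_2 = 1
13 = 1·9 + 4, so a_3 = 1
9 = 2·4 + 1, so a_4 = 2
4 = 4·1 + 0, so a_5 = 4

[9; 1, 1, 1, 2, 4]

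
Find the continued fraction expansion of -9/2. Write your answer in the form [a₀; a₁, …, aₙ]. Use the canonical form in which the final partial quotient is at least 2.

-9 = -5·2 + 1, so a_0 = -5
2 = 2·1 + 0, so a_1 = 2

[-5; 2]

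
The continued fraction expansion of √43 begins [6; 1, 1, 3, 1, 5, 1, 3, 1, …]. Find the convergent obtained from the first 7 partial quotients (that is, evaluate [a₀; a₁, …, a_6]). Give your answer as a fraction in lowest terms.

Collapse the nested fraction from the inside out:
Start with 1.
5 + 1/(1/1) = 5 + 1/1 = 6/1
1 + 1/(6/1) = 1 + 1/6 = 7/6
3 + 1/(7/6) = 3 + 6/7 = 27/7
1 + 1/(27/7) = 1 + 7/27 = 34/27
1 + 1/(34/27) = 1 + 27/34 = 61/34
6 + 1/(61/34) = 6 + 34/61 = 400/61

400/61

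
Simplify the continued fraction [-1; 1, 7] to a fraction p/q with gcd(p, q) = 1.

Use the convergent recurrence hₖ = aₖ·hₖ₋₁ + hₖ₋₂ (and likewise for the denominators kₖ):
a_0 = -1: -1/1
a_1 = 1: 0/1
a_2 = 7: -1/8

-1/8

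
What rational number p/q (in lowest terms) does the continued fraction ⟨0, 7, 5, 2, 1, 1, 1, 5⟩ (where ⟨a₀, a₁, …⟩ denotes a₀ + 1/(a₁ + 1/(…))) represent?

242/1739

Build up convergents one term at a time:
a_0 = 0: 0/1
a_1 = 7: 1/7
a_2 = 5: 5/36
a_3 = 2: 11/79
a_4 = 1: 16/115
a_5 = 1: 27/194
a_6 = 1: 43/309
a_7 = 5: 242/1739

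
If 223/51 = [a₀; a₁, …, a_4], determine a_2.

1

223 ÷ 51 → quotient 4, remainder 19
51 ÷ 19 → quotient 2, remainder 13
19 ÷ 13 → quotient 1, remainder 6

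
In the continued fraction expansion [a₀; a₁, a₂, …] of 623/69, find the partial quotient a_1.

34

Apply division with remainder until the remainder is 0:
⌊623/69⌋ = 9, remainder 2
⌊69/2⌋ = 34, remainder 1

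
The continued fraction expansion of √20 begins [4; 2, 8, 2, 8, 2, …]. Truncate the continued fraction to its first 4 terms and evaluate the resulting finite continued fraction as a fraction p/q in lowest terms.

161/36

Collapse the nested fraction from the inside out:
Start with 2.
8 + 1/(2/1) = 8 + 1/2 = 17/2
2 + 1/(17/2) = 2 + 2/17 = 36/17
4 + 1/(36/17) = 4 + 17/36 = 161/36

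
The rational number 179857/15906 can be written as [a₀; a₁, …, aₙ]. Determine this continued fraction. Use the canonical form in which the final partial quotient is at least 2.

Run the Euclidean algorithm, recording each quotient:
179857 = 11·15906 + 4891, so a_0 = 11
15906 = 3·4891 + 1233, so a_1 = 3
4891 = 3·1233 + 1192, so a_2 = 3
1233 = 1·1192 + 41, so a_3 = 1
1192 = 29·41 + 3, so a_4 = 29
41 = 13·3 + 2, so a_5 = 13
3 = 1·2 + 1, so a_6 = 1
2 = 2·1 + 0, so a_7 = 2

[11; 3, 3, 1, 29, 13, 1, 2]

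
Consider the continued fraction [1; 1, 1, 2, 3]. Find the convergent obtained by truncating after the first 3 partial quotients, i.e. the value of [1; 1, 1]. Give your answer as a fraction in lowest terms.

3/2

a_0 = 1: 1/1
a_1 = 1: 2/1
a_2 = 1: 3/2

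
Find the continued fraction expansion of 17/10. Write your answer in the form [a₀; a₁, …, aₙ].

17 = 1·10 + 7, so a_0 = 1
10 = 1·7 + 3, so a_1 = 1
7 = 2·3 + 1, so a_2 = 2
3 = 3·1 + 0, so a_3 = 3

[1; 1, 2, 3]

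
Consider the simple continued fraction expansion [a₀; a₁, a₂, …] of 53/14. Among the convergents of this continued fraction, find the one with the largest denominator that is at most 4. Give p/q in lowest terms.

15/4

a_0 = 3: 3/1  (≤ bound)
a_1 = 1: 4/1  (≤ bound)
a_2 = 3: 15/4  (≤ bound)
a_3 = 1: 19/5  (> 4, stop)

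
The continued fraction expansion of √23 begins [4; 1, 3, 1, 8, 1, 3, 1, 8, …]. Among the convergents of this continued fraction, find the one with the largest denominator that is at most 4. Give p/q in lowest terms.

19/4

a_0 = 4: 4/1  (≤ bound)
a_1 = 1: 5/1  (≤ bound)
a_2 = 3: 19/4  (≤ bound)
a_3 = 1: 24/5  (> 4, stop)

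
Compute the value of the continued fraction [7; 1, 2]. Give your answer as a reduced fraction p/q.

Start with 2.
1 + 1/(2/1) = 1 + 1/2 = 3/2
7 + 1/(3/2) = 7 + 2/3 = 23/3

23/3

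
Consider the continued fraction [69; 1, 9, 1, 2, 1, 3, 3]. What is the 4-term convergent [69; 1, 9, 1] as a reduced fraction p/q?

769/11

Compute successive convergents:
a_0 = 69: 69/1
a_1 = 1: 70/1
a_2 = 9: 699/10
a_3 = 1: 769/11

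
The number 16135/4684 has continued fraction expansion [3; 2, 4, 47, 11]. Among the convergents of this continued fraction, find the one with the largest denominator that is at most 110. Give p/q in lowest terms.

31/9

a_0 = 3: 3/1  (≤ bound)
a_1 = 2: 7/2  (≤ bound)
a_2 = 4: 31/9  (≤ bound)
a_3 = 47: 1464/425  (> 110, stop)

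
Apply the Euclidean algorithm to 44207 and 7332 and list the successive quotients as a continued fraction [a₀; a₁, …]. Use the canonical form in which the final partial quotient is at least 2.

Repeatedly divide and take the remainder:
44207 = 6·7332 + 215, so a_0 = 6
7332 = 34·215 + 22, so a_1 = 34
215 = 9·22 + 17, so a_2 = 9
22 = 1·17 + 5, so a_3 = 1
17 = 3·5 + 2, so a_4 = 3
5 = 2·2 + 1, so a_5 = 2
2 = 2·1 + 0, so a_6 = 2

[6; 34, 9, 1, 3, 2, 2]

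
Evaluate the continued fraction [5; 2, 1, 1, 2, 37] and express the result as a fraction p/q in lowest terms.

Start with 37.
2 + 1/(37/1) = 2 + 1/37 = 75/37
1 + 1/(75/37) = 1 + 37/75 = 112/75
1 + 1/(112/75) = 1 + 75/112 = 187/112
2 + 1/(187/112) = 2 + 112/187 = 486/187
5 + 1/(486/187) = 5 + 187/486 = 2617/486

2617/486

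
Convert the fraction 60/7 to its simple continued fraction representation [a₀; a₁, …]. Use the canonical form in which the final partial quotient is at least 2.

Repeatedly divide and take the remainder:
60 = 8·7 + 4, so a_0 = 8
7 = 1·4 + 3, so a_1 = 1
4 = 1·3 + 1, so a_2 = 1
3 = 3·1 + 0, so a_3 = 3

[8; 1, 1, 3]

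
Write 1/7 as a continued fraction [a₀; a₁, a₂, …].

1 ÷ 7 → quotient 0, remainder 1
7 ÷ 1 → quotient 7, remainder 0

[0; 7]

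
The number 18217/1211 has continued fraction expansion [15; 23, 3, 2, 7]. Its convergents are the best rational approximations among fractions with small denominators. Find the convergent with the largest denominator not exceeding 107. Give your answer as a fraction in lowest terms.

1053/70

List convergents until the denominator exceeds the bound:
a_0 = 15: 15/1  (≤ bound)
a_1 = 23: 346/23  (≤ bound)
a_2 = 3: 1053/70  (≤ bound)
a_3 = 2: 2452/163  (> 107, stop)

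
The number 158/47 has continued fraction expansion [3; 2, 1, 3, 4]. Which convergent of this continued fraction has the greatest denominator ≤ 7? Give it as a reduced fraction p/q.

a_0 = 3: 3/1  (≤ bound)
a_1 = 2: 7/2  (≤ bound)
a_2 = 1: 10/3  (≤ bound)
a_3 = 3: 37/11  (> 7, stop)

10/3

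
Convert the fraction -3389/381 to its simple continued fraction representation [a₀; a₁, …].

-3389 ÷ 381 → quotient -9, remainder 40
381 ÷ 40 → quotient 9, remainder 21
40 ÷ 21 → quotient 1, remainder 19
21 ÷ 19 → quotient 1, remainder 2
19 ÷ 2 → quotient 9, remainder 1
2 ÷ 1 → quotient 2, remainder 0

[-9; 9, 1, 1, 9, 2]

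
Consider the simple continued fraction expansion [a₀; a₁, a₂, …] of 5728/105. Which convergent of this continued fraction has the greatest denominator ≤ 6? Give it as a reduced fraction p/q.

List convergents until the denominator exceeds the bound:
a_0 = 54: 54/1  (≤ bound)
a_1 = 1: 55/1  (≤ bound)
a_2 = 1: 109/2  (≤ bound)
a_3 = 4: 491/9  (> 6, stop)

109/2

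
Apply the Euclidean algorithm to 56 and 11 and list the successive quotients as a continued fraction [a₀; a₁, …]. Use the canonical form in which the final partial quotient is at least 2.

Repeatedly divide and take the remainder:
56 = 5·11 + 1, so a_0 = 5
11 = 11·1 + 0, so a_1 = 11

[5; 11]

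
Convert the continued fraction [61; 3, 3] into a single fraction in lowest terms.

613/10

Compute successive convergents:
a_0 = 61: 61/1
a_1 = 3: 184/3
a_2 = 3: 613/10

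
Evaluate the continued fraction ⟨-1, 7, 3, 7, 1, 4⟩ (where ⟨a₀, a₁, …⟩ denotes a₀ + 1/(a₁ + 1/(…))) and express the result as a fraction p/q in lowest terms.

-771/893

a_0 = -1: -1/1
a_1 = 7: -6/7
a_2 = 3: -19/22
a_3 = 7: -139/161
a_4 = 1: -158/183
a_5 = 4: -771/893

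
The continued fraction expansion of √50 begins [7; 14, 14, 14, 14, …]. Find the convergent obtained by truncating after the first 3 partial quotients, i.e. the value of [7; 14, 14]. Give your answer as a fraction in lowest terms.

1393/197

Starting at the tail and folding back:
Start with 14.
14 + 1/(14/1) = 14 + 1/14 = 197/14
7 + 1/(197/14) = 7 + 14/197 = 1393/197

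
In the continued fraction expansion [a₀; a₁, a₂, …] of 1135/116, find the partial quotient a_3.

1

Apply division with remainder until the remainder is 0:
1135 = 9·116 + 91, so a_0 = 9
116 = 1·91 + 25, so a_1 = 1
91 = 3·25 + 16, so a_2 = 3
25 = 1·16 + 9, so a_3 = 1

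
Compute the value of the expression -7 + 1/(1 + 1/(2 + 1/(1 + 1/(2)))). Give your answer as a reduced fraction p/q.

Starting at the tail and folding back:
Start with 2.
1 + 1/(2/1) = 1 + 1/2 = 3/2
2 + 1/(3/2) = 2 + 2/3 = 8/3
1 + 1/(8/3) = 1 + 3/8 = 11/8
-7 + 1/(11/8) = -7 + 8/11 = -69/11

-69/11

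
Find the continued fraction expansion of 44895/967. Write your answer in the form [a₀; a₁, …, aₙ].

[46; 2, 2, 1, 13, 10]

Run the Euclidean algorithm, recording each quotient:
44895 ÷ 967 → quotient 46, remainder 413
967 ÷ 413 → quotient 2, remainder 141
413 ÷ 141 → quotient 2, remainder 131
141 ÷ 131 → quotient 1, remainder 10
131 ÷ 10 → quotient 13, remainder 1
10 ÷ 1 → quotient 10, remainder 0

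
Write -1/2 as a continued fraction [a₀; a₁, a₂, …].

Run the Euclidean algorithm, recording each quotient:
-1 ÷ 2 → quotient -1, remainder 1
2 ÷ 1 → quotient 2, remainder 0

[-1; 2]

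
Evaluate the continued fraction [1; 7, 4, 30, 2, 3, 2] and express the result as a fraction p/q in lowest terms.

16199/14235

Compute successive convergents:
a_0 = 1: 1/1
a_1 = 7: 8/7
a_2 = 4: 33/29
a_3 = 30: 998/877
a_4 = 2: 2029/1783
a_5 = 3: 7085/6226
a_6 = 2: 16199/14235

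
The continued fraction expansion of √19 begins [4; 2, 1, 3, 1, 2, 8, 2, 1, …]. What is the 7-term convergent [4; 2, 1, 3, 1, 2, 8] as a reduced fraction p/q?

1421/326

a_0 = 4: 4/1
a_1 = 2: 9/2
a_2 = 1: 13/3
a_3 = 3: 48/11
a_4 = 1: 61/14
a_5 = 2: 170/39
a_6 = 8: 1421/326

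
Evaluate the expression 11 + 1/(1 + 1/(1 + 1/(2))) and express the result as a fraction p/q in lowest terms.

58/5

Use the convergent recurrence hₖ = aₖ·hₖ₋₁ + hₖ₋₂ (and likewise for the denominators kₖ):
a_0 = 11: 11/1
a_1 = 1: 12/1
a_2 = 1: 23/2
a_3 = 2: 58/5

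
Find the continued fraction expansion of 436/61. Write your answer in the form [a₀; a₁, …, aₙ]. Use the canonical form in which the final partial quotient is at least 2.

436 = 7·61 + 9, so a_0 = 7
61 = 6·9 + 7, so a_1 = 6
9 = 1·7 + 2, so a_2 = 1
7 = 3·2 + 1, so a_3 = 3
2 = 2·1 + 0, so a_4 = 2

[7; 6, 1, 3, 2]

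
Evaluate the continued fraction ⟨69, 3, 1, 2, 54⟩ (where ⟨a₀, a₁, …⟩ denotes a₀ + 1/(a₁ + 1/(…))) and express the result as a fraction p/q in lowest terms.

Start with 54.
2 + 1/(54/1) = 2 + 1/54 = 109/54
1 + 1/(109/54) = 1 + 54/109 = 163/109
3 + 1/(163/109) = 3 + 109/163 = 598/163
69 + 1/(598/163) = 69 + 163/598 = 41425/598

41425/598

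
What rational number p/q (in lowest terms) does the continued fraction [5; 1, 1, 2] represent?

a_0 = 5: 5/1
a_1 = 1: 6/1
a_2 = 1: 11/2
a_3 = 2: 28/5

28/5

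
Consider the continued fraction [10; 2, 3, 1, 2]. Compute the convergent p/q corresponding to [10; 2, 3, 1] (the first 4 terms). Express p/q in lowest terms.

94/9

Use the convergent recurrence hₖ = aₖ·hₖ₋₁ + hₖ₋₂ (and likewise for the denominators kₖ):
a_0 = 10: 10/1
a_1 = 2: 21/2
a_2 = 3: 73/7
a_3 = 1: 94/9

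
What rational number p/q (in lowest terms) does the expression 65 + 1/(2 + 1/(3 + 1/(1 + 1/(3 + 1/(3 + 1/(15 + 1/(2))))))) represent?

229634/3509

a_0 = 65: 65/1
a_1 = 2: 131/2
a_2 = 3: 458/7
a_3 = 1: 589/9
a_4 = 3: 2225/34
a_5 = 3: 7264/111
a_6 = 15: 111185/1699
a_7 = 2: 229634/3509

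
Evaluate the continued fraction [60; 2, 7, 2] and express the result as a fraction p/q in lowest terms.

1935/32

Start with 2.
7 + 1/(2/1) = 7 + 1/2 = 15/2
2 + 1/(15/2) = 2 + 2/15 = 32/15
60 + 1/(32/15) = 60 + 15/32 = 1935/32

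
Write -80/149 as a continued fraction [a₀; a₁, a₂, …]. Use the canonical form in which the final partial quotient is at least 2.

[-1; 2, 6, 3, 1, 2]

-80 ÷ 149 → quotient -1, remainder 69
149 ÷ 69 → quotient 2, remainder 11
69 ÷ 11 → quotient 6, remainder 3
11 ÷ 3 → quotient 3, remainder 2
3 ÷ 2 → quotient 1, remainder 1
2 ÷ 1 → quotient 2, remainder 0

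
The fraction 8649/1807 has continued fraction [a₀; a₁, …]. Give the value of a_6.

Run the Euclidean algorithm, recording each quotient:
⌊8649/1807⌋ = 4, remainder 1421
⌊1807/1421⌋ = 1, remainder 386
⌊1421/386⌋ = 3, remainder 263
⌊386/263⌋ = 1, remainder 123
⌊263/123⌋ = 2, remainder 17
⌊123/17⌋ = 7, remainder 4
⌊17/4⌋ = 4, remainder 1

4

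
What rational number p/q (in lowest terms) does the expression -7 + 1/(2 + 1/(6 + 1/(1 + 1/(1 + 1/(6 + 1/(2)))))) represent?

Starting at the tail and folding back:
Start with 2.
6 + 1/(2/1) = 6 + 1/2 = 13/2
1 + 1/(13/2) = 1 + 2/13 = 15/13
1 + 1/(15/13) = 1 + 13/15 = 28/15
6 + 1/(28/15) = 6 + 15/28 = 183/28
2 + 1/(183/28) = 2 + 28/183 = 394/183
-7 + 1/(394/183) = -7 + 183/394 = -2575/394

-2575/394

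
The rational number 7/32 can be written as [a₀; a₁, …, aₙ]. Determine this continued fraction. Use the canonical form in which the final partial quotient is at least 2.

[0; 4, 1, 1, 3]

7 ÷ 32 → quotient 0, remainder 7
32 ÷ 7 → quotient 4, remainder 4
7 ÷ 4 → quotient 1, remainder 3
4 ÷ 3 → quotient 1, remainder 1
3 ÷ 1 → quotient 3, remainder 0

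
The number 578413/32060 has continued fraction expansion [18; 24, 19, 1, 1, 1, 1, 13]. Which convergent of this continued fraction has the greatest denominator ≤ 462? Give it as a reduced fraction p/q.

a_0 = 18: 18/1  (≤ bound)
a_1 = 24: 433/24  (≤ bound)
a_2 = 19: 8245/457  (≤ bound)
a_3 = 1: 8678/481  (> 462, stop)

8245/457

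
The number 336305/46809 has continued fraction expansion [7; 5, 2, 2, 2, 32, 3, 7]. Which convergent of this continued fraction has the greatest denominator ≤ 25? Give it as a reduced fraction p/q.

79/11

List convergents until the denominator exceeds the bound:
a_0 = 7: 7/1  (≤ bound)
a_1 = 5: 36/5  (≤ bound)
a_2 = 2: 79/11  (≤ bound)
a_3 = 2: 194/27  (> 25, stop)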